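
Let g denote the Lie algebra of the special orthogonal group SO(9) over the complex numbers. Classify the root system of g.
This is so(9) with 9 odd, which has dimension 9(9-1)/2 = 36 and rank (9-1)/2 = 4. In the classification of classical Lie algebras, the orthogonal algebra so(2n+1) in an odd number of variables has type B_n; here n = 4, so the Dynkin diagram is a chain of 4 nodes with a double edge at one end; the terminal node there is the unique short simple root (B_4). Hence the type is B_4.

B_4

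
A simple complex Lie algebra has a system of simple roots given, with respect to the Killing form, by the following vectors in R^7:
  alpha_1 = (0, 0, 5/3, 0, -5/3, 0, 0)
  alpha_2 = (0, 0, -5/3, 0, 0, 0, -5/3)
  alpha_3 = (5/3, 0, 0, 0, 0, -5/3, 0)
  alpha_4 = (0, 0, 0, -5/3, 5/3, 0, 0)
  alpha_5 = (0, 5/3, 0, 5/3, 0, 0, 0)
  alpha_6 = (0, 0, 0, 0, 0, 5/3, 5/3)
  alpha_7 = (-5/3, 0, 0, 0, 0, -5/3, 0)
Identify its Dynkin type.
Compute the Cartan integers a_ij = 2(alpha_i, alpha_j)/(alpha_j, alpha_j); the resulting 7x7 Cartan matrix is
[[2, -1, 0, -1, 0, 0, 0], [-1, 2, 0, 0, 0, -1, 0], [0, 0, 2, 0, 0, -1, 0], [-1, 0, 0, 2, -1, 0, 0], [0, 0, 0, -1, 2, 0, 0], [0, -1, -1, 0, 0, 2, -1], [0, 0, 0, 0, 0, -1, 2]].
All simple roots have the same length, so the diagram is simply laced. The associated Dynkin diagram is a chain of 5 nodes with a fork of two nodes at one end (D_7), so the type is D_7 (the algebra so(14)).

D7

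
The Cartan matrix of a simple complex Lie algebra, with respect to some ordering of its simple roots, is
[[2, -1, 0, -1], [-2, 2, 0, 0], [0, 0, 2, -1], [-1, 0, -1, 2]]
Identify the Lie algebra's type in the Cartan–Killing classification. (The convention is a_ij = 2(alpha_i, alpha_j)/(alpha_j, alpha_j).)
The matrix has rank 4 with 2's on the diagonal. Reading the off-diagonal entries as Dynkin edges (a single edge where a_ij = a_ji = -1; a double or triple edge where a_ij * a_ji = 2 or 3), the diagram is a chain of 4 nodes with a double edge at one end; the terminal node there is the unique long simple root (C_4). One simple-root ordering that puts it in standard form is (alpha_3, alpha_4, alpha_1, alpha_2). So the algebra is type C_4, i.e. sp(8).

type C_4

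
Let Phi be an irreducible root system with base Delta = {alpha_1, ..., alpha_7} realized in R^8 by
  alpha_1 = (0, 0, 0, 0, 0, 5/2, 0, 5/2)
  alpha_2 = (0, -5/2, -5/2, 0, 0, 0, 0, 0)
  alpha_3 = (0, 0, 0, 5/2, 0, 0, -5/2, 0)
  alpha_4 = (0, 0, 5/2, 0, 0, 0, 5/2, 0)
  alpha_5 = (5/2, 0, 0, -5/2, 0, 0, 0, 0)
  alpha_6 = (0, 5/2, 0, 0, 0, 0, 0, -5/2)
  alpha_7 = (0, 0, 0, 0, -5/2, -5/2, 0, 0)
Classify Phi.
Compute the Cartan integers a_ij = 2(alpha_i, alpha_j)/(alpha_j, alpha_j); the resulting 7x7 Cartan matrix is
[[2, 0, 0, 0, 0, -1, -1], [0, 2, 0, -1, 0, -1, 0], [0, 0, 2, -1, -1, 0, 0], [0, -1, -1, 2, 0, 0, 0], [0, 0, -1, 0, 2, 0, 0], [-1, -1, 0, 0, 0, 2, 0], [-1, 0, 0, 0, 0, 0, 2]].
All simple roots have the same length, so the diagram is simply laced. The associated Dynkin diagram is a chain of 7 nodes with single edges (A_7), so the type is A_7 (the algebra sl(8)).

A7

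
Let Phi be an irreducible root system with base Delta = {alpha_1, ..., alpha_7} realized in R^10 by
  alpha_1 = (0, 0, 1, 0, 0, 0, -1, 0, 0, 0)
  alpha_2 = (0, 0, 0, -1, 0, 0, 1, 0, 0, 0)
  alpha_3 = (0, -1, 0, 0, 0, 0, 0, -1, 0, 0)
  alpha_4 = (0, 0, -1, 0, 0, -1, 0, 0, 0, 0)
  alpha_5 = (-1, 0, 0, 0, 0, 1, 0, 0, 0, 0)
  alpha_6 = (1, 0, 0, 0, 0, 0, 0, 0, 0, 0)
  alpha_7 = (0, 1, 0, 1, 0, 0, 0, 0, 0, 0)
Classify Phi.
Compute the Cartan integers a_ij = 2(alpha_i, alpha_j)/(alpha_j, alpha_j); the resulting 7x7 Cartan matrix is
[[2, -1, 0, -1, 0, 0, 0], [-1, 2, 0, 0, 0, 0, -1], [0, 0, 2, 0, 0, 0, -1], [-1, 0, 0, 2, -1, 0, 0], [0, 0, 0, -1, 2, -2, 0], [0, 0, 0, 0, -1, 2, 0], [0, -1, -1, 0, 0, 0, 2]].
The roots have two lengths (squared-length ratio 2:1); the short ones are alpha_{6}. The associated Dynkin diagram is a chain of 7 nodes with a double edge at one end; the terminal node there is the unique short simple root (B_7), so the type is B_7 (the algebra so(15)).

B_7 (so(15))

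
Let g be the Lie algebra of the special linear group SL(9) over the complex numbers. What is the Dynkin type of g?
A_8 (sl(9))

This is sl(9), which has dimension 9^2 - 1 = 80 and rank 9 - 1 = 8 (a Cartan subalgebra is the diagonal traceless matrices). In the classification of classical Lie algebras, the special linear algebra sl(n+1) has type A_n; here n = 8, so the Dynkin diagram is a chain of 8 nodes with single edges (A_8). Hence the type is A_8.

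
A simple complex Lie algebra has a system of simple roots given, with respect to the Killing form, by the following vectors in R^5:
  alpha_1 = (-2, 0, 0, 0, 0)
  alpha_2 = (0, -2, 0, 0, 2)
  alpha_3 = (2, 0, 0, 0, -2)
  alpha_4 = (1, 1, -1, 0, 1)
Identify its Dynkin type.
type F_4

Compute the Cartan integers a_ij = 2(alpha_i, alpha_j)/(alpha_j, alpha_j); the resulting 4x4 Cartan matrix is
[[2, 0, -1, -1], [0, 2, -1, 0], [-2, -1, 2, 0], [-1, 0, 0, 2]].
The roots have two lengths (squared-length ratio 2:1); the short ones are alpha_{1,4}. The associated Dynkin diagram is a chain of 4 nodes with a double edge between the middle two (F_4), so the type is F_4.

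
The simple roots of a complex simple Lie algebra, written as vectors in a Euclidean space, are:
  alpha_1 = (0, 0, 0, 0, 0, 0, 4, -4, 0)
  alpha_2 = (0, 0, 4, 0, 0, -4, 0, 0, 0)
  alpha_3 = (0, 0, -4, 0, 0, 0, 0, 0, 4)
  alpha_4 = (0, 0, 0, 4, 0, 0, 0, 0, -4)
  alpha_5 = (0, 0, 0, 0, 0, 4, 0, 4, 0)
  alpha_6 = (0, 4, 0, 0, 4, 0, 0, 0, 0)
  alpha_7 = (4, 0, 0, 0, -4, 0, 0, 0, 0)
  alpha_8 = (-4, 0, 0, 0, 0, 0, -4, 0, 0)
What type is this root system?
Compute the Cartan integers a_ij = 2(alpha_i, alpha_j)/(alpha_j, alpha_j); the resulting 8x8 Cartan matrix is
[[2, 0, 0, 0, -1, 0, 0, -1], [0, 2, -1, 0, -1, 0, 0, 0], [0, -1, 2, -1, 0, 0, 0, 0], [0, 0, -1, 2, 0, 0, 0, 0], [-1, -1, 0, 0, 2, 0, 0, 0], [0, 0, 0, 0, 0, 2, -1, 0], [0, 0, 0, 0, 0, -1, 2, -1], [-1, 0, 0, 0, 0, 0, -1, 2]].
All simple roots have the same length, so the diagram is simply laced. The associated Dynkin diagram is a chain of 8 nodes with single edges (A_8), so the type is A_8 (the algebra sl(9)).

type A_8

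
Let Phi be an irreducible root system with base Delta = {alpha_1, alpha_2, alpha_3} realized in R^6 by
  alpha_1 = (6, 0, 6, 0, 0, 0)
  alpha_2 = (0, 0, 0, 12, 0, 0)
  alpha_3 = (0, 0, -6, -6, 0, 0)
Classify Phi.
C_3 (sp(6))

Compute the Cartan integers a_ij = 2(alpha_i, alpha_j)/(alpha_j, alpha_j); the resulting 3x3 Cartan matrix is
[[2, 0, -1], [0, 2, -2], [-1, -1, 2]].
The roots have two lengths (squared-length ratio 2:1); the short ones are alpha_{1,3}. The associated Dynkin diagram is a chain of 3 nodes with a double edge at one end; the terminal node there is the unique long simple root (C_3), so the type is C_3 (the algebra sp(6)).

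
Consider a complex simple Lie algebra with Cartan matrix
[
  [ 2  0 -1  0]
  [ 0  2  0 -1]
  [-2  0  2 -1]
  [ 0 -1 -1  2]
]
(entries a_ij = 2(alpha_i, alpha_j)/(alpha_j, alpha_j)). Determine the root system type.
The matrix has rank 4 with 2's on the diagonal. Reading the off-diagonal entries as Dynkin edges (a single edge where a_ij = a_ji = -1; a double or triple edge where a_ij * a_ji = 2 or 3), the diagram is a chain of 4 nodes with a double edge at one end; the terminal node there is the unique short simple root (B_4). One simple-root ordering that puts it in standard form is (alpha_2, alpha_4, alpha_3, alpha_1). So the algebra is type B_4, i.e. so(9).

B_4 (so(9))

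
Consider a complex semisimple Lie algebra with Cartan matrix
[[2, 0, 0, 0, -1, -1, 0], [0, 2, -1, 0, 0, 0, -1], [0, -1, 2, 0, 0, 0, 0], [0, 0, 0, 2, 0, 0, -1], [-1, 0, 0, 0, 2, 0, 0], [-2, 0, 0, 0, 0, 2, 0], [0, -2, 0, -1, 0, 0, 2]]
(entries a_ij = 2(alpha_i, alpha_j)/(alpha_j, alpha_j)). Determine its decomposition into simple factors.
C_3 ⊕ F_4

The diagram associated to this matrix has two connected components: the simple roots {alpha_1, alpha_5, alpha_6} form a chain of 3 nodes with a double edge at one end; the terminal node there is the unique long simple root (C_3), and {alpha_2, alpha_3, alpha_4, alpha_7} form a chain of 4 nodes with a double edge between the middle two (F_4). A semisimple Lie algebra decomposes uniquely as the direct sum of simple ideals, one per connected component of its Dynkin diagram, so g ≅ C_3 ⊕ F_4 (dimension 21 + 52 = 73).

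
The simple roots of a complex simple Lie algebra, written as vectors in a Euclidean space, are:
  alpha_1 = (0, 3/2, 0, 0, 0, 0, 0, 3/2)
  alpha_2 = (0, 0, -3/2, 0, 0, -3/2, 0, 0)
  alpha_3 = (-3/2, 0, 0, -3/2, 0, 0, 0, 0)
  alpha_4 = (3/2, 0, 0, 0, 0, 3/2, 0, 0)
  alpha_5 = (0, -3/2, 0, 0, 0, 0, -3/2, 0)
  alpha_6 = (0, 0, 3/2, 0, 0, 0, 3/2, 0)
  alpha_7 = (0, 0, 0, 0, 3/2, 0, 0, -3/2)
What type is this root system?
Compute the Cartan integers a_ij = 2(alpha_i, alpha_j)/(alpha_j, alpha_j); the resulting 7x7 Cartan matrix is
[[2, 0, 0, 0, -1, 0, -1], [0, 2, 0, -1, 0, -1, 0], [0, 0, 2, -1, 0, 0, 0], [0, -1, -1, 2, 0, 0, 0], [-1, 0, 0, 0, 2, -1, 0], [0, -1, 0, 0, -1, 2, 0], [-1, 0, 0, 0, 0, 0, 2]].
All simple roots have the same length, so the diagram is simply laced. The associated Dynkin diagram is a chain of 7 nodes with single edges (A_7), so the type is A_7 (the algebra sl(8)).

type A_7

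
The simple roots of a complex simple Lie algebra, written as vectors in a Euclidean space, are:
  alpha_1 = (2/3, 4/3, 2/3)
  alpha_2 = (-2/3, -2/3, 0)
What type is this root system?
Compute the Cartan integers a_ij = 2(alpha_i, alpha_j)/(alpha_j, alpha_j); the resulting 2x2 Cartan matrix is
[[2, -3], [-1, 2]].
The roots have two lengths (squared-length ratio 3:1); the short ones are alpha_{2}. The associated Dynkin diagram is two nodes joined by a triple edge (G_2), so the type is G_2.

G_2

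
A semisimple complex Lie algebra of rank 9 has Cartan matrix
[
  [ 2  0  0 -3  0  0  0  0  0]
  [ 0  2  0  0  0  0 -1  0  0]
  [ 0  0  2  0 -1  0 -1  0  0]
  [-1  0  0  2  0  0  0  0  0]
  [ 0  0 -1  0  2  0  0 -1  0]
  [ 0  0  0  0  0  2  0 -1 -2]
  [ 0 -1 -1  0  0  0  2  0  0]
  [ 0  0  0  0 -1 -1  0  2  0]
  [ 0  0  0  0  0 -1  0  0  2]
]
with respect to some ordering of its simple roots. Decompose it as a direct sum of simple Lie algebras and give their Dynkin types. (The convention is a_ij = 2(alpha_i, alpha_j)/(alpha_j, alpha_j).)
type B_7 ⊕ type G_2

The diagram associated to this matrix has two connected components: the simple roots {alpha_2, alpha_3, alpha_5, alpha_6, alpha_7, alpha_8, alpha_9} form a chain of 7 nodes with a double edge at one end; the terminal node there is the unique short simple root (B_7), and {alpha_1, alpha_4} form two nodes joined by a triple edge (G_2). A semisimple Lie algebra decomposes uniquely as the direct sum of simple ideals, one per connected component of its Dynkin diagram, so g ≅ B_7 ⊕ G_2 (dimension 105 + 14 = 119).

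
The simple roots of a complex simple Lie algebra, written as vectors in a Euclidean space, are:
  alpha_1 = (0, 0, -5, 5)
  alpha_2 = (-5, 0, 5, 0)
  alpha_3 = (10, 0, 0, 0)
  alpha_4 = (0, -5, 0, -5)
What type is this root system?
Compute the Cartan integers a_ij = 2(alpha_i, alpha_j)/(alpha_j, alpha_j); the resulting 4x4 Cartan matrix is
[[2, -1, 0, -1], [-1, 2, -1, 0], [0, -2, 2, 0], [-1, 0, 0, 2]].
The roots have two lengths (squared-length ratio 2:1); the short ones are alpha_{1,2,4}. The associated Dynkin diagram is a chain of 4 nodes with a double edge at one end; the terminal node there is the unique long simple root (C_4), so the type is C_4 (the algebra sp(8)).

C4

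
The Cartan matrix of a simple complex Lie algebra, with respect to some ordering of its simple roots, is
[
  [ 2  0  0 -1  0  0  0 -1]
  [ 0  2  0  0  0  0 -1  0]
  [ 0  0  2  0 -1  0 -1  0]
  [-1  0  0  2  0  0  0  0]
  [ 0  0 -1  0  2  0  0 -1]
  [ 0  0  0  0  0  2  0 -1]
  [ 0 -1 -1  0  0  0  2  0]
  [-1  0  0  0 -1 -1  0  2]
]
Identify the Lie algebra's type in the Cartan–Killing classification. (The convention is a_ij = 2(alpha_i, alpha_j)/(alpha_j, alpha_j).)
The matrix has rank 8 with 2's on the diagonal. Reading the off-diagonal entries as Dynkin edges (a single edge where a_ij = a_ji = -1; a double or triple edge where a_ij * a_ji = 2 or 3), the diagram is a chain of 7 nodes with one extra node attached to the third node from one end (E_8). One simple-root ordering that puts it in standard form is (alpha_4, alpha_6, alpha_1, alpha_8, alpha_5, alpha_3, alpha_7, alpha_2). So the algebra is type E_8.

E8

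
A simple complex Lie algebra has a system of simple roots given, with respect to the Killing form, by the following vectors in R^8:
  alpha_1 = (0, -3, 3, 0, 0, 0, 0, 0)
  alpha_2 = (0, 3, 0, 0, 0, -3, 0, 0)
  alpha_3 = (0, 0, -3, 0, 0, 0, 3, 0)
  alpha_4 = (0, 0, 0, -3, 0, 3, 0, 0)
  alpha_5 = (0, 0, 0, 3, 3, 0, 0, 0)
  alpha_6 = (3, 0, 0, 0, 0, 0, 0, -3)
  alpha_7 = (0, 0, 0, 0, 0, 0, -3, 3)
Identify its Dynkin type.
A7

Compute the Cartan integers a_ij = 2(alpha_i, alpha_j)/(alpha_j, alpha_j); the resulting 7x7 Cartan matrix is
[[2, -1, -1, 0, 0, 0, 0], [-1, 2, 0, -1, 0, 0, 0], [-1, 0, 2, 0, 0, 0, -1], [0, -1, 0, 2, -1, 0, 0], [0, 0, 0, -1, 2, 0, 0], [0, 0, 0, 0, 0, 2, -1], [0, 0, -1, 0, 0, -1, 2]].
All simple roots have the same length, so the diagram is simply laced. The associated Dynkin diagram is a chain of 7 nodes with single edges (A_7), so the type is A_7 (the algebra sl(8)).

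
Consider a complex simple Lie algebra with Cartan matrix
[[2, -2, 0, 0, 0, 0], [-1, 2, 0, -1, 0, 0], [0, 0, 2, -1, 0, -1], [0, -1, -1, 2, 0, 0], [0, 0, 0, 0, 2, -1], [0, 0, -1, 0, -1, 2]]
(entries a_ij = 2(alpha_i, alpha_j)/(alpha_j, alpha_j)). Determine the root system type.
The matrix has rank 6 with 2's on the diagonal. Reading the off-diagonal entries as Dynkin edges (a single edge where a_ij = a_ji = -1; a double or triple edge where a_ij * a_ji = 2 or 3), the diagram is a chain of 6 nodes with a double edge at one end; the terminal node there is the unique long simple root (C_6). One simple-root ordering that puts it in standard form is (alpha_5, alpha_6, alpha_3, alpha_4, alpha_2, alpha_1). So the algebra is type C_6, i.e. sp(12).

type C_6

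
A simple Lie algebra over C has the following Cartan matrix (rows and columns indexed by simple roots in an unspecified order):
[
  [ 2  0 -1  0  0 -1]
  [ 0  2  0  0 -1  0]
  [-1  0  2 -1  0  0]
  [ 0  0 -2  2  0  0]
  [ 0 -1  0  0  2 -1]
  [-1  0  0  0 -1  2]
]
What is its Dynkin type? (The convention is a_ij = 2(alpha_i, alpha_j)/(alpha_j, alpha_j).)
The matrix has rank 6 with 2's on the diagonal. Reading the off-diagonal entries as Dynkin edges (a single edge where a_ij = a_ji = -1; a double or triple edge where a_ij * a_ji = 2 or 3), the diagram is a chain of 6 nodes with a double edge at one end; the terminal node there is the unique long simple root (C_6). One simple-root ordering that puts it in standard form is (alpha_2, alpha_5, alpha_6, alpha_1, alpha_3, alpha_4). So the algebra is type C_6, i.e. sp(12).

C_6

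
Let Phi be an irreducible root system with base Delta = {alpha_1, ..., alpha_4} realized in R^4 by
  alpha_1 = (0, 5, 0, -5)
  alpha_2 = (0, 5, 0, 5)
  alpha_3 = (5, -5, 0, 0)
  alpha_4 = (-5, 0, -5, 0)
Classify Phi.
D_4

Compute the Cartan integers a_ij = 2(alpha_i, alpha_j)/(alpha_j, alpha_j); the resulting 4x4 Cartan matrix is
[[2, 0, -1, 0], [0, 2, -1, 0], [-1, -1, 2, -1], [0, 0, -1, 2]].
All simple roots have the same length, so the diagram is simply laced. The associated Dynkin diagram is a chain of 2 nodes with a fork of two nodes at one end (D_4), so the type is D_4 (the algebra so(8)).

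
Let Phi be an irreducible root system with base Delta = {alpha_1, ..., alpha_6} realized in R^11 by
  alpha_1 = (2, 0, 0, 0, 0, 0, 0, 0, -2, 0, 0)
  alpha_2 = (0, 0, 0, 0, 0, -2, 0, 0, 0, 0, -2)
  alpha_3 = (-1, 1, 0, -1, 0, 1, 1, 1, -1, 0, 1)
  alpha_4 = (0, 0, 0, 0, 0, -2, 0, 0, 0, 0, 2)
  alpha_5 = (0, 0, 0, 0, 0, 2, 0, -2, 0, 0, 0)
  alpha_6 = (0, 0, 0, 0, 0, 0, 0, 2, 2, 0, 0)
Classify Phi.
E_6

Compute the Cartan integers a_ij = 2(alpha_i, alpha_j)/(alpha_j, alpha_j); the resulting 6x6 Cartan matrix is
[[2, 0, 0, 0, 0, -1], [0, 2, -1, 0, -1, 0], [0, -1, 2, 0, 0, 0], [0, 0, 0, 2, -1, 0], [0, -1, 0, -1, 2, -1], [-1, 0, 0, 0, -1, 2]].
All simple roots have the same length, so the diagram is simply laced. The associated Dynkin diagram is a chain of 5 nodes with one extra node attached to the third node from one end (E_6), so the type is E_6.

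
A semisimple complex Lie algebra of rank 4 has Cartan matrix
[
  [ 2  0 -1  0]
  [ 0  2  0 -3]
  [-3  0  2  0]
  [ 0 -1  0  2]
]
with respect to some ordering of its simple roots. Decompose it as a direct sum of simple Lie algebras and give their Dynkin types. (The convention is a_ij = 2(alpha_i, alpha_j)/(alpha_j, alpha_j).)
The diagram associated to this matrix has two connected components: the simple roots {alpha_2, alpha_4} form two nodes joined by a triple edge (G_2), and {alpha_1, alpha_3} form two nodes joined by a triple edge (G_2). A semisimple Lie algebra decomposes uniquely as the direct sum of simple ideals, one per connected component of its Dynkin diagram, so g ≅ G_2 ⊕ G_2 (dimension 14 + 14 = 28).

G_2 + G_2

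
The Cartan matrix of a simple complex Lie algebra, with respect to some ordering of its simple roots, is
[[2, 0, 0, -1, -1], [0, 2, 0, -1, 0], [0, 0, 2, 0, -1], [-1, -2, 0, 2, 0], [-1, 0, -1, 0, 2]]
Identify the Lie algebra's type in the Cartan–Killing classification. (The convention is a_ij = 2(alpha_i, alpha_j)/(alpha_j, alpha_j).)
B_5 (so(11))

The matrix has rank 5 with 2's on the diagonal. Reading the off-diagonal entries as Dynkin edges (a single edge where a_ij = a_ji = -1; a double or triple edge where a_ij * a_ji = 2 or 3), the diagram is a chain of 5 nodes with a double edge at one end; the terminal node there is the unique short simple root (B_5). One simple-root ordering that puts it in standard form is (alpha_3, alpha_5, alpha_1, alpha_4, alpha_2). So the algebra is type B_5, i.e. so(11).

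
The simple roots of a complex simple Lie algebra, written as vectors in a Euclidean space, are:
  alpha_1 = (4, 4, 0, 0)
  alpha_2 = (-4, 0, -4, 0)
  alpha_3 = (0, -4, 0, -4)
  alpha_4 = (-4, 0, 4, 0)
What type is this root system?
D4

Compute the Cartan integers a_ij = 2(alpha_i, alpha_j)/(alpha_j, alpha_j); the resulting 4x4 Cartan matrix is
[[2, -1, -1, -1], [-1, 2, 0, 0], [-1, 0, 2, 0], [-1, 0, 0, 2]].
All simple roots have the same length, so the diagram is simply laced. The associated Dynkin diagram is a chain of 2 nodes with a fork of two nodes at one end (D_4), so the type is D_4 (the algebra so(8)).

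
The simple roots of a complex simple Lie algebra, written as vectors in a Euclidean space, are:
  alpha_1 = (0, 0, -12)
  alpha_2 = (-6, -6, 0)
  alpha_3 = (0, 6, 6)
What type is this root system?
Compute the Cartan integers a_ij = 2(alpha_i, alpha_j)/(alpha_j, alpha_j); the resulting 3x3 Cartan matrix is
[[2, 0, -2], [0, 2, -1], [-1, -1, 2]].
The roots have two lengths (squared-length ratio 2:1); the short ones are alpha_{2,3}. The associated Dynkin diagram is a chain of 3 nodes with a double edge at one end; the terminal node there is the unique long simple root (C_3), so the type is C_3 (the algebra sp(6)).

type C_3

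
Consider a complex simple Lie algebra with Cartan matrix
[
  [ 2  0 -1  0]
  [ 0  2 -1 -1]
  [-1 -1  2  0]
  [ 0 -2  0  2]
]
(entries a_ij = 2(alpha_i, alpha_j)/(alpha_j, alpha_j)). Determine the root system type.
The matrix has rank 4 with 2's on the diagonal. Reading the off-diagonal entries as Dynkin edges (a single edge where a_ij = a_ji = -1; a double or triple edge where a_ij * a_ji = 2 or 3), the diagram is a chain of 4 nodes with a double edge at one end; the terminal node there is the unique long simple root (C_4). One simple-root ordering that puts it in standard form is (alpha_1, alpha_3, alpha_2, alpha_4). So the algebra is type C_4, i.e. sp(8).

C_4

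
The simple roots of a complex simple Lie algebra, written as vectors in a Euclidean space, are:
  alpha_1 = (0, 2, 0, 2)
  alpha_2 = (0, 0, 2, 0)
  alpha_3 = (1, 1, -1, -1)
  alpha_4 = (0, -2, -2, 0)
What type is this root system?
Compute the Cartan integers a_ij = 2(alpha_i, alpha_j)/(alpha_j, alpha_j); the resulting 4x4 Cartan matrix is
[[2, 0, 0, -1], [0, 2, -1, -1], [0, -1, 2, 0], [-1, -2, 0, 2]].
The roots have two lengths (squared-length ratio 2:1); the short ones are alpha_{2,3}. The associated Dynkin diagram is a chain of 4 nodes with a double edge between the middle two (F_4), so the type is F_4.

F_4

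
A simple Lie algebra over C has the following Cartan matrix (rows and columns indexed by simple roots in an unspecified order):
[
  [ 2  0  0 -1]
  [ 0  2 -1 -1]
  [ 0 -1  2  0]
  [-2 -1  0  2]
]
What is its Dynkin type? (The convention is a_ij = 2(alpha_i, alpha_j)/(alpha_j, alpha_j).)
The matrix has rank 4 with 2's on the diagonal. Reading the off-diagonal entries as Dynkin edges (a single edge where a_ij = a_ji = -1; a double or triple edge where a_ij * a_ji = 2 or 3), the diagram is a chain of 4 nodes with a double edge at one end; the terminal node there is the unique short simple root (B_4). One simple-root ordering that puts it in standard form is (alpha_3, alpha_2, alpha_4, alpha_1). So the algebra is type B_4, i.e. so(9).

B_4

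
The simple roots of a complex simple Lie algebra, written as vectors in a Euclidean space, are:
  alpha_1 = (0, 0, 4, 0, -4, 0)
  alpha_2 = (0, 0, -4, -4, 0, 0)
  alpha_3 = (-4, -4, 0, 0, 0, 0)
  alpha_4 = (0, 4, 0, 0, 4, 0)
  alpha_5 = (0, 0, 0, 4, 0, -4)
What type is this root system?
Compute the Cartan integers a_ij = 2(alpha_i, alpha_j)/(alpha_j, alpha_j); the resulting 5x5 Cartan matrix is
[[2, -1, 0, -1, 0], [-1, 2, 0, 0, -1], [0, 0, 2, -1, 0], [-1, 0, -1, 2, 0], [0, -1, 0, 0, 2]].
All simple roots have the same length, so the diagram is simply laced. The associated Dynkin diagram is a chain of 5 nodes with single edges (A_5), so the type is A_5 (the algebra sl(6)).

A5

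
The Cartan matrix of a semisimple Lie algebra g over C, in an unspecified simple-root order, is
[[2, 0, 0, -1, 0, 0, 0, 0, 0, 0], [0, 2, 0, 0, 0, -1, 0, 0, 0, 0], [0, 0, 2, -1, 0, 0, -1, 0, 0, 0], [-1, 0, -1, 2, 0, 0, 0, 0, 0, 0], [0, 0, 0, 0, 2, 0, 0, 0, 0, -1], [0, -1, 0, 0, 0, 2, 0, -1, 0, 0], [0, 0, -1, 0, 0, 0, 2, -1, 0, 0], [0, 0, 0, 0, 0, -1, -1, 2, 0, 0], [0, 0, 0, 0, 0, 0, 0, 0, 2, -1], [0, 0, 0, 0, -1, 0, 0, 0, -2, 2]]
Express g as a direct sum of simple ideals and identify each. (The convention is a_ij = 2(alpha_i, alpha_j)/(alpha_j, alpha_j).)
A_7 + B_3

The diagram associated to this matrix has two connected components: the simple roots {alpha_1, alpha_2, alpha_3, alpha_4, alpha_6, alpha_7, alpha_8} form a chain of 7 nodes with single edges (A_7), and {alpha_5, alpha_9, alpha_10} form a chain of 3 nodes with a double edge at one end; the terminal node there is the unique short simple root (B_3). A semisimple Lie algebra decomposes uniquely as the direct sum of simple ideals, one per connected component of its Dynkin diagram, so g ≅ A_7 ⊕ B_3 (dimension 63 + 21 = 84).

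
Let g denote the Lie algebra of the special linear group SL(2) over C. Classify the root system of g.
A1

This is sl(2), which has dimension 2^2 - 1 = 3 and rank 2 - 1 = 1 (a Cartan subalgebra is the diagonal traceless matrices). In the classification of classical Lie algebras, the special linear algebra sl(n+1) has type A_n; here n = 1, so the Dynkin diagram is a chain of 1 nodes with single edges (A_1). Hence the type is A_1.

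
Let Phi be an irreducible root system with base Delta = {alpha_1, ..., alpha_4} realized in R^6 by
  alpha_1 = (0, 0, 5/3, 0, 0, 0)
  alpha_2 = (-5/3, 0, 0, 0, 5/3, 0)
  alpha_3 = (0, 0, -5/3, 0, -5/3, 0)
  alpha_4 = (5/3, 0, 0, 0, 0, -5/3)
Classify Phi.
B_4

Compute the Cartan integers a_ij = 2(alpha_i, alpha_j)/(alpha_j, alpha_j); the resulting 4x4 Cartan matrix is
[[2, 0, -1, 0], [0, 2, -1, -1], [-2, -1, 2, 0], [0, -1, 0, 2]].
The roots have two lengths (squared-length ratio 2:1); the short ones are alpha_{1}. The associated Dynkin diagram is a chain of 4 nodes with a double edge at one end; the terminal node there is the unique short simple root (B_4), so the type is B_4 (the algebra so(9)).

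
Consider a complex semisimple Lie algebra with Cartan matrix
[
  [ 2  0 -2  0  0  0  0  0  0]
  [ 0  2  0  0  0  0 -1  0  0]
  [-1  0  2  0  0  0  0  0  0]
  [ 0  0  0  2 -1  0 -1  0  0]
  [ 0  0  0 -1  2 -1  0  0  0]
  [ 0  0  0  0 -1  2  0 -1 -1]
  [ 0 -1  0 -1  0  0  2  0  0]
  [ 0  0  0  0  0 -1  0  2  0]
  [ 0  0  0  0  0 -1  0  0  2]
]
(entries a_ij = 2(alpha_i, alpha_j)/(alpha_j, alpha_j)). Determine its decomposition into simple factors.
B_2 (so(5)) ⊕ D_7 (so(14))

The diagram associated to this matrix has two connected components: the simple roots {alpha_1, alpha_3} form a chain of 2 nodes with a double edge at one end; the terminal node there is the unique short simple root (B_2), and {alpha_2, alpha_4, alpha_5, alpha_6, alpha_7, alpha_8, alpha_9} form a chain of 5 nodes with a fork of two nodes at one end (D_7). A semisimple Lie algebra decomposes uniquely as the direct sum of simple ideals, one per connected component of its Dynkin diagram, so g ≅ B_2 ⊕ D_7 (dimension 10 + 91 = 101).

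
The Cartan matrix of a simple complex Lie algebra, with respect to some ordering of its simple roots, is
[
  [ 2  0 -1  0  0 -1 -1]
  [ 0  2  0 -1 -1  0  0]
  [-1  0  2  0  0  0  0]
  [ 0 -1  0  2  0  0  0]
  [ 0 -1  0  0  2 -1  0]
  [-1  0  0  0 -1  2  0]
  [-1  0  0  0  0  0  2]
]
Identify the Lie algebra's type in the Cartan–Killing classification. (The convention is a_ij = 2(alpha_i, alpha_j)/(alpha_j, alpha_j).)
The matrix has rank 7 with 2's on the diagonal. Reading the off-diagonal entries as Dynkin edges (a single edge where a_ij = a_ji = -1; a double or triple edge where a_ij * a_ji = 2 or 3), the diagram is a chain of 5 nodes with a fork of two nodes at one end (D_7). One simple-root ordering that puts it in standard form is (alpha_4, alpha_2, alpha_5, alpha_6, alpha_1, alpha_7, alpha_3). So the algebra is type D_7, i.e. so(14).

D7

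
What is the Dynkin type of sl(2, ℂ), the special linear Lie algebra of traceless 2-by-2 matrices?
This is sl(2), which has dimension 2^2 - 1 = 3 and rank 2 - 1 = 1 (a Cartan subalgebra is the diagonal traceless matrices). In the classification of classical Lie algebras, the special linear algebra sl(n+1) has type A_n; here n = 1, so the Dynkin diagram is a chain of 1 nodes with single edges (A_1). Hence the type is A_1.

type A_1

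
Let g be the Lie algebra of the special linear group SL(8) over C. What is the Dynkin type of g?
A_7 (sl(8))

This is sl(8), which has dimension 8^2 - 1 = 63 and rank 8 - 1 = 7 (a Cartan subalgebra is the diagonal traceless matrices). In the classification of classical Lie algebras, the special linear algebra sl(n+1) has type A_n; here n = 7, so the Dynkin diagram is a chain of 7 nodes with single edges (A_7). Hence the type is A_7.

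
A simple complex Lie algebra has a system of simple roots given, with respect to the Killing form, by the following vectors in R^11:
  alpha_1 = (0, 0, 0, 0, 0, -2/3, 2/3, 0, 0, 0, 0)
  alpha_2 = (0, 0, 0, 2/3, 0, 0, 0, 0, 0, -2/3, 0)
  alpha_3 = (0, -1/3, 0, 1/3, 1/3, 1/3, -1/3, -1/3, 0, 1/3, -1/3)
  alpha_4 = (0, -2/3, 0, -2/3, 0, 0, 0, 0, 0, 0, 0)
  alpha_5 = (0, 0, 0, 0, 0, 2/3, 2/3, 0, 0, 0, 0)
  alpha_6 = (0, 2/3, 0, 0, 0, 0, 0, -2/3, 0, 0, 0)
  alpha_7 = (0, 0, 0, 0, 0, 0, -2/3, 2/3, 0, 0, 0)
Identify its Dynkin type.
Compute the Cartan integers a_ij = 2(alpha_i, alpha_j)/(alpha_j, alpha_j); the resulting 7x7 Cartan matrix is
[[2, 0, -1, 0, 0, 0, -1], [0, 2, 0, -1, 0, 0, 0], [-1, 0, 2, 0, 0, 0, 0], [0, -1, 0, 2, 0, -1, 0], [0, 0, 0, 0, 2, 0, -1], [0, 0, 0, -1, 0, 2, -1], [-1, 0, 0, 0, -1, -1, 2]].
All simple roots have the same length, so the diagram is simply laced. The associated Dynkin diagram is a chain of 6 nodes with one extra node attached to the third node from one end (E_7), so the type is E_7.

E_7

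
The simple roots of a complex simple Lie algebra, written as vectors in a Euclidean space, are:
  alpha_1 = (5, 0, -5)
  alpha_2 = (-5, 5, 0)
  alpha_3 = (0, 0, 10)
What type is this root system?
Compute the Cartan integers a_ij = 2(alpha_i, alpha_j)/(alpha_j, alpha_j); the resulting 3x3 Cartan matrix is
[[2, -1, -1], [-1, 2, 0], [-2, 0, 2]].
The roots have two lengths (squared-length ratio 2:1); the short ones are alpha_{1,2}. The associated Dynkin diagram is a chain of 3 nodes with a double edge at one end; the terminal node there is the unique long simple root (C_3), so the type is C_3 (the algebra sp(6)).

C_3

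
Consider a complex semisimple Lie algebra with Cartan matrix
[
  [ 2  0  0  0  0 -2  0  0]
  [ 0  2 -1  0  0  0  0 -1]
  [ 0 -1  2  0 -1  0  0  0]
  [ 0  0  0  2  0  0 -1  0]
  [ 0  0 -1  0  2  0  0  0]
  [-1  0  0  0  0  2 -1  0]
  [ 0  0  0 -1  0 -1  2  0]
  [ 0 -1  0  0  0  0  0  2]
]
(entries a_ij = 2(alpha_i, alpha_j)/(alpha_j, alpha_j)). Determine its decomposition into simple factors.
A4 ⊕ C4

The diagram associated to this matrix has two connected components: the simple roots {alpha_2, alpha_3, alpha_5, alpha_8} form a chain of 4 nodes with single edges (A_4), and {alpha_1, alpha_4, alpha_6, alpha_7} form a chain of 4 nodes with a double edge at one end; the terminal node there is the unique long simple root (C_4). A semisimple Lie algebra decomposes uniquely as the direct sum of simple ideals, one per connected component of its Dynkin diagram, so g ≅ A_4 ⊕ C_4 (dimension 24 + 36 = 60).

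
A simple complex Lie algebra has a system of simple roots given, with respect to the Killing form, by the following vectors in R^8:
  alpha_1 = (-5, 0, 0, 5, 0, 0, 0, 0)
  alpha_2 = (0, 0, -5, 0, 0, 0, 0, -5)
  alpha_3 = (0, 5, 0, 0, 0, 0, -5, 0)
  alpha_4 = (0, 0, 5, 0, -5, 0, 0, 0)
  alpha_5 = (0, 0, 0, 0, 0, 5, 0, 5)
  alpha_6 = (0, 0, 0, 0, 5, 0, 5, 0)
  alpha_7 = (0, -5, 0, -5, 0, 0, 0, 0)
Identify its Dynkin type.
Compute the Cartan integers a_ij = 2(alpha_i, alpha_j)/(alpha_j, alpha_j); the resulting 7x7 Cartan matrix is
[[2, 0, 0, 0, 0, 0, -1], [0, 2, 0, -1, -1, 0, 0], [0, 0, 2, 0, 0, -1, -1], [0, -1, 0, 2, 0, -1, 0], [0, -1, 0, 0, 2, 0, 0], [0, 0, -1, -1, 0, 2, 0], [-1, 0, -1, 0, 0, 0, 2]].
All simple roots have the same length, so the diagram is simply laced. The associated Dynkin diagram is a chain of 7 nodes with single edges (A_7), so the type is A_7 (the algebra sl(8)).

A7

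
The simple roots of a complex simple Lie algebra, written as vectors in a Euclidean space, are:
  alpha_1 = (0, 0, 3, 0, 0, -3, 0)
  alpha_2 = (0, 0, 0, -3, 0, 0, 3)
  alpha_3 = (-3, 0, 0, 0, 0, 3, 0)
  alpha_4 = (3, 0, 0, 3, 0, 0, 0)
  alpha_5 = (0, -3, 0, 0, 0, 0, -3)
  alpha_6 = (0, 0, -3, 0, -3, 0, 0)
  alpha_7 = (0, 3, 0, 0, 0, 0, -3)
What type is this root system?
D_7

Compute the Cartan integers a_ij = 2(alpha_i, alpha_j)/(alpha_j, alpha_j); the resulting 7x7 Cartan matrix is
[[2, 0, -1, 0, 0, -1, 0], [0, 2, 0, -1, -1, 0, -1], [-1, 0, 2, -1, 0, 0, 0], [0, -1, -1, 2, 0, 0, 0], [0, -1, 0, 0, 2, 0, 0], [-1, 0, 0, 0, 0, 2, 0], [0, -1, 0, 0, 0, 0, 2]].
All simple roots have the same length, so the diagram is simply laced. The associated Dynkin diagram is a chain of 5 nodes with a fork of two nodes at one end (D_7), so the type is D_7 (the algebra so(14)).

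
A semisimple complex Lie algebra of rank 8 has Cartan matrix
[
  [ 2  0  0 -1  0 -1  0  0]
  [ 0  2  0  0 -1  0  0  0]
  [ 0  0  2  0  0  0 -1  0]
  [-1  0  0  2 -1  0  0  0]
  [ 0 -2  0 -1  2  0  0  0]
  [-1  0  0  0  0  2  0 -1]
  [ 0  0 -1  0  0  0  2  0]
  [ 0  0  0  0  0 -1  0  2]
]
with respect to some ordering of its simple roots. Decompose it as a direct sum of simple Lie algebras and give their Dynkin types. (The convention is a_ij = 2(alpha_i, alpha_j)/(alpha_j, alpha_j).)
The diagram associated to this matrix has two connected components: the simple roots {alpha_3, alpha_7} form a chain of 2 nodes with single edges (A_2), and {alpha_1, alpha_2, alpha_4, alpha_5, alpha_6, alpha_8} form a chain of 6 nodes with a double edge at one end; the terminal node there is the unique short simple root (B_6). A semisimple Lie algebra decomposes uniquely as the direct sum of simple ideals, one per connected component of its Dynkin diagram, so g ≅ A_2 ⊕ B_6 (dimension 8 + 78 = 86).

A_2 (sl(3)) + B_6 (so(13))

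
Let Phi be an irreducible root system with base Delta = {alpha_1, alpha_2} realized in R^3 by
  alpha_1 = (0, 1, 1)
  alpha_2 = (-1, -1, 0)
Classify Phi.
A_2 (sl(3))

Compute the Cartan integers a_ij = 2(alpha_i, alpha_j)/(alpha_j, alpha_j); the resulting 2x2 Cartan matrix is
[[2, -1], [-1, 2]].
All simple roots have the same length, so the diagram is simply laced. The associated Dynkin diagram is a chain of 2 nodes with single edges (A_2), so the type is A_2 (the algebra sl(3)).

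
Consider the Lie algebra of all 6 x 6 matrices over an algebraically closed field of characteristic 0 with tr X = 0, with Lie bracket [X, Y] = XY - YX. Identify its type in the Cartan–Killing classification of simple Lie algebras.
A5

This is sl(6), which has dimension 6^2 - 1 = 35 and rank 6 - 1 = 5 (a Cartan subalgebra is the diagonal traceless matrices). In the classification of classical Lie algebras, the special linear algebra sl(n+1) has type A_n; here n = 5, so the Dynkin diagram is a chain of 5 nodes with single edges (A_5). Hence the type is A_5.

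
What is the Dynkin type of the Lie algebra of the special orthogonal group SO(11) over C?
B5

This is so(11) with 11 odd, which has dimension 11(11-1)/2 = 55 and rank (11-1)/2 = 5. In the classification of classical Lie algebras, the orthogonal algebra so(2n+1) in an odd number of variables has type B_n; here n = 5, so the Dynkin diagram is a chain of 5 nodes with a double edge at one end; the terminal node there is the unique short simple root (B_5). Hence the type is B_5.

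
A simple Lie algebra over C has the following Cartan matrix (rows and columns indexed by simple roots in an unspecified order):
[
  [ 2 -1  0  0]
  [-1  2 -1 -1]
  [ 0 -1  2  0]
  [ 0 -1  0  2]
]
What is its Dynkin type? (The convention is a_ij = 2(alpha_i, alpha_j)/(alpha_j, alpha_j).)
The matrix has rank 4 with 2's on the diagonal. Reading the off-diagonal entries as Dynkin edges (a single edge where a_ij = a_ji = -1; a double or triple edge where a_ij * a_ji = 2 or 3), the diagram is a chain of 2 nodes with a fork of two nodes at one end (D_4). One simple-root ordering that puts it in standard form is (alpha_3, alpha_2, alpha_4, alpha_1). So the algebra is type D_4, i.e. so(8).

D4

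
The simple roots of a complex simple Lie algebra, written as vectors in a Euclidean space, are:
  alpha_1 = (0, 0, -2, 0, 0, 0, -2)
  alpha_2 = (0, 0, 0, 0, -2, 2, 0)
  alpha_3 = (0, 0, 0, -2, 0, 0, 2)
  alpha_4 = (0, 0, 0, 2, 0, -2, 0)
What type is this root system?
Compute the Cartan integers a_ij = 2(alpha_i, alpha_j)/(alpha_j, alpha_j); the resulting 4x4 Cartan matrix is
[[2, 0, -1, 0], [0, 2, 0, -1], [-1, 0, 2, -1], [0, -1, -1, 2]].
All simple roots have the same length, so the diagram is simply laced. The associated Dynkin diagram is a chain of 4 nodes with single edges (A_4), so the type is A_4 (the algebra sl(5)).

type A_4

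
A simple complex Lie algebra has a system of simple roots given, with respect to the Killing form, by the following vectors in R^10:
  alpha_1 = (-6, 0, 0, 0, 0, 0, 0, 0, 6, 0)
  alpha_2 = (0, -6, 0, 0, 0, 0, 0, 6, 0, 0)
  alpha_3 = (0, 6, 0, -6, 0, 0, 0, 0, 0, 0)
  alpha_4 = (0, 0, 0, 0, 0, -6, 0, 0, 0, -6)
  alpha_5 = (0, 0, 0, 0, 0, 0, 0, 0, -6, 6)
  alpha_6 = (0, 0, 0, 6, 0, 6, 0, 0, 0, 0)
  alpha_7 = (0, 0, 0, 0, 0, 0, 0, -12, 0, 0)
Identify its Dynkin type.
Compute the Cartan integers a_ij = 2(alpha_i, alpha_j)/(alpha_j, alpha_j); the resulting 7x7 Cartan matrix is
[[2, 0, 0, 0, -1, 0, 0], [0, 2, -1, 0, 0, 0, -1], [0, -1, 2, 0, 0, -1, 0], [0, 0, 0, 2, -1, -1, 0], [-1, 0, 0, -1, 2, 0, 0], [0, 0, -1, -1, 0, 2, 0], [0, -2, 0, 0, 0, 0, 2]].
The roots have two lengths (squared-length ratio 2:1); the short ones are alpha_{1,2,3,4,5,6}. The associated Dynkin diagram is a chain of 7 nodes with a double edge at one end; the terminal node there is the unique long simple root (C_7), so the type is C_7 (the algebra sp(14)).

C_7 (sp(14))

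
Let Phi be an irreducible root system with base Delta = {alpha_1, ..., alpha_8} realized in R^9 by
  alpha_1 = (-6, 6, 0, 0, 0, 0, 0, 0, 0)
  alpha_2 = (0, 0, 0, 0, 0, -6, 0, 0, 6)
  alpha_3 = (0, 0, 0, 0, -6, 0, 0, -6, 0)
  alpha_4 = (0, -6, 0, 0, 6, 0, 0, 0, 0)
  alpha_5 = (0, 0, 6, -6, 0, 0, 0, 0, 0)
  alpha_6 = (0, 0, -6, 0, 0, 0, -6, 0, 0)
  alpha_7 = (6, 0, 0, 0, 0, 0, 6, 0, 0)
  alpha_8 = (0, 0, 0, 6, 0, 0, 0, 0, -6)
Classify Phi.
A_8 (sl(9))

Compute the Cartan integers a_ij = 2(alpha_i, alpha_j)/(alpha_j, alpha_j); the resulting 8x8 Cartan matrix is
[[2, 0, 0, -1, 0, 0, -1, 0], [0, 2, 0, 0, 0, 0, 0, -1], [0, 0, 2, -1, 0, 0, 0, 0], [-1, 0, -1, 2, 0, 0, 0, 0], [0, 0, 0, 0, 2, -1, 0, -1], [0, 0, 0, 0, -1, 2, -1, 0], [-1, 0, 0, 0, 0, -1, 2, 0], [0, -1, 0, 0, -1, 0, 0, 2]].
All simple roots have the same length, so the diagram is simply laced. The associated Dynkin diagram is a chain of 8 nodes with single edges (A_8), so the type is A_8 (the algebra sl(9)).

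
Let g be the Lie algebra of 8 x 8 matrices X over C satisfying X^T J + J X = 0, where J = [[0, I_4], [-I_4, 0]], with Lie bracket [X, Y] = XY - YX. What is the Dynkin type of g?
type C_4

This is sp(8), which has dimension 8(8+1)/2 = 36 and rank 8/2 = 4. In the classification of classical Lie algebras, the symplectic algebra sp(2n) has type C_n; here n = 4, so the Dynkin diagram is a chain of 4 nodes with a double edge at one end; the terminal node there is the unique long simple root (C_4). Hence the type is C_4.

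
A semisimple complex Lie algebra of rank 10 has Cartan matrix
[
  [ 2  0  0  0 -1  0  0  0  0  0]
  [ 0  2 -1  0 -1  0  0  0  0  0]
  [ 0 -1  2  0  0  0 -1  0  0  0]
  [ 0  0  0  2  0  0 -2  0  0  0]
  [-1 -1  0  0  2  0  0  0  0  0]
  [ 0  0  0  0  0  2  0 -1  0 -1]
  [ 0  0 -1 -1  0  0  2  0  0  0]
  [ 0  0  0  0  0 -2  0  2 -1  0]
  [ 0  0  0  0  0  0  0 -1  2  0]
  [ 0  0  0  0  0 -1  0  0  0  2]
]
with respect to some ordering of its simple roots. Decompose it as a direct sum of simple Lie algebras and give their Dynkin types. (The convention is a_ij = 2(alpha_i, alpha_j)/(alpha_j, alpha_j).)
The diagram associated to this matrix has two connected components: the simple roots {alpha_1, alpha_2, alpha_3, alpha_4, alpha_5, alpha_7} form a chain of 6 nodes with a double edge at one end; the terminal node there is the unique long simple root (C_6), and {alpha_6, alpha_8, alpha_9, alpha_10} form a chain of 4 nodes with a double edge between the middle two (F_4). A semisimple Lie algebra decomposes uniquely as the direct sum of simple ideals, one per connected component of its Dynkin diagram, so g ≅ C_6 ⊕ F_4 (dimension 78 + 52 = 130).

C_6 (sp(12)) ⊕ F_4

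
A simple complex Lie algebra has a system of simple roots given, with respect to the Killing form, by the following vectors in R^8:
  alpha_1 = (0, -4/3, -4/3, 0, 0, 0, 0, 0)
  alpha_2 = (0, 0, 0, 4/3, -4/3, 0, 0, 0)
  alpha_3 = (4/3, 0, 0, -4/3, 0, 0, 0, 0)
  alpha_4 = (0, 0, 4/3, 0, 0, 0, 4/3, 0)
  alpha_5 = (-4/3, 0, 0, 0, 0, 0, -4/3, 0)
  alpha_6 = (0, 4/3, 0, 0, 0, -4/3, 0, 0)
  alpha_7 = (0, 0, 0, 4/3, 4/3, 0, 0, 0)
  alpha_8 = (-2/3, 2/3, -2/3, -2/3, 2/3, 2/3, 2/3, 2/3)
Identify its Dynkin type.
E8

Compute the Cartan integers a_ij = 2(alpha_i, alpha_j)/(alpha_j, alpha_j); the resulting 8x8 Cartan matrix is
[[2, 0, 0, -1, 0, -1, 0, 0], [0, 2, -1, 0, 0, 0, 0, -1], [0, -1, 2, 0, -1, 0, -1, 0], [-1, 0, 0, 2, -1, 0, 0, 0], [0, 0, -1, -1, 2, 0, 0, 0], [-1, 0, 0, 0, 0, 2, 0, 0], [0, 0, -1, 0, 0, 0, 2, 0], [0, -1, 0, 0, 0, 0, 0, 2]].
All simple roots have the same length, so the diagram is simply laced. The associated Dynkin diagram is a chain of 7 nodes with one extra node attached to the third node from one end (E_8), so the type is E_8.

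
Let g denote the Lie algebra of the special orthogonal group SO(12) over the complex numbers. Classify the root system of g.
D_6 (so(12))

This is so(12) with 12 even, which has dimension 12(12-1)/2 = 66 and rank 12/2 = 6. In the classification of classical Lie algebras, the orthogonal algebra so(2n) in an even number of variables has type D_n; here n = 6, so the Dynkin diagram is a chain of 4 nodes with a fork of two nodes at one end (D_6). Hence the type is D_6.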